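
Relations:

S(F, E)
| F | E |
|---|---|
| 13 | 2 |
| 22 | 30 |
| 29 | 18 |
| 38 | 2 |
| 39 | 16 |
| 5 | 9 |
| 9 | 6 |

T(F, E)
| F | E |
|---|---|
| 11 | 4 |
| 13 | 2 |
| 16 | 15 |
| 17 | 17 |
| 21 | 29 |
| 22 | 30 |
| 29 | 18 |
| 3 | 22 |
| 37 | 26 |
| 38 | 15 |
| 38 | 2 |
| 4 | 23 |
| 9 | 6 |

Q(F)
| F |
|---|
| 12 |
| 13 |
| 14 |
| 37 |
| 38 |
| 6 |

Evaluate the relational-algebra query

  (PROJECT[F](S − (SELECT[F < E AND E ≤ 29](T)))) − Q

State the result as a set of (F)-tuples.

{22, 29, 39, 5, 9}

σ[F < E AND E ≤ 29]: keep tuples satisfying F < E AND E ≤ 29 → {(21, 29), (3, 22), (4, 23)}
Taking the difference: {(13, 2), (22, 30), (29, 18), (38, 2), (39, 16), (5, 9), (9, 6)}
π_{F} gives {13, 22, 29, 38, 39, 5, 9}.
Taking the difference: {22, 29, 39, 5, 9}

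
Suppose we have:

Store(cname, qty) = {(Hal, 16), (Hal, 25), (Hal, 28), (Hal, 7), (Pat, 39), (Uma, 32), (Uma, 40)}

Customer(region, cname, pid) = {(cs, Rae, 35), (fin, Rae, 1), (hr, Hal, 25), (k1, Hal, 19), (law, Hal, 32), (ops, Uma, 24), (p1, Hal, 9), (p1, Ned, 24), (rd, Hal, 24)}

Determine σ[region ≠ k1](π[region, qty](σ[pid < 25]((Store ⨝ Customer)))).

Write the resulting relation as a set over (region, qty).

{(ops, 32), (ops, 40), (p1, 16), (p1, 25), (p1, 28), (p1, 7), (rd, 16), (rd, 25), (rd, 28), (rd, 7)}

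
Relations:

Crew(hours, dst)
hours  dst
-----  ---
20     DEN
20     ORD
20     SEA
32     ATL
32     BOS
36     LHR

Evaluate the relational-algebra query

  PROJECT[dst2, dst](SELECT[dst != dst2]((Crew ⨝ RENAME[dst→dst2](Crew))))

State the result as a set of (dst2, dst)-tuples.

ρ[dst→dst2]: schema becomes (hours, dst2); tuples unchanged.
Crew ⋈ RENAME[dst→dst2](Crew) (natural join on hours): {(20, DEN, DEN), (20, DEN, ORD), (20, DEN, SEA), (20, ORD, DEN), (20, ORD, ORD), (20, ORD, SEA), (20, SEA, DEN), (20, SEA, ORD), (20, SEA, SEA), (32, ATL, ATL), (32, ATL, BOS), (32, BOS, ATL), (32, BOS, BOS), (36, LHR, LHR)}
Filtering on dst != dst2 leaves {(20, DEN, ORD), (20, DEN, SEA), (20, ORD, DEN), (20, ORD, SEA), (20, SEA, DEN), (20, SEA, ORD), (32, ATL, BOS), (32, BOS, ATL)}.
Keep only column(s) dst2, dst: {(ATL, BOS), (BOS, ATL), (DEN, ORD), (DEN, SEA), (ORD, DEN), (ORD, SEA), (SEA, DEN), (SEA, ORD)}

{(ATL, BOS), (BOS, ATL), (DEN, ORD), (DEN, SEA), (ORD, DEN), (ORD, SEA), (SEA, DEN), (SEA, ORD)}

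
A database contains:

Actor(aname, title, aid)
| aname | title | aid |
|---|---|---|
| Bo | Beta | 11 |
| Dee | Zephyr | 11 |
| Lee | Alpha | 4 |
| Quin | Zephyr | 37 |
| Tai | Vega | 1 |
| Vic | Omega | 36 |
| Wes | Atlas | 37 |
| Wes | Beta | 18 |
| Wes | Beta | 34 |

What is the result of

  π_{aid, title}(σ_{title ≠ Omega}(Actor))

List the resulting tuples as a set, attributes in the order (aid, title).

Filtering on title ≠ Omega leaves {(Bo, Beta, 11), (Dee, Zephyr, 11), (Lee, Alpha, 4), (Quin, Zephyr, 37), (Tai, Vega, 1), (Wes, Atlas, 37), (Wes, Beta, 18), (Wes, Beta, 34)}.
Projecting to aid, title: {(1, Vega), (11, Beta), (11, Zephyr), (18, Beta), (34, Beta), (37, Atlas), (37, Zephyr), (4, Alpha)}

{(1, Vega), (11, Beta), (11, Zephyr), (18, Beta), (34, Beta), (37, Atlas), (37, Zephyr), (4, Alpha)}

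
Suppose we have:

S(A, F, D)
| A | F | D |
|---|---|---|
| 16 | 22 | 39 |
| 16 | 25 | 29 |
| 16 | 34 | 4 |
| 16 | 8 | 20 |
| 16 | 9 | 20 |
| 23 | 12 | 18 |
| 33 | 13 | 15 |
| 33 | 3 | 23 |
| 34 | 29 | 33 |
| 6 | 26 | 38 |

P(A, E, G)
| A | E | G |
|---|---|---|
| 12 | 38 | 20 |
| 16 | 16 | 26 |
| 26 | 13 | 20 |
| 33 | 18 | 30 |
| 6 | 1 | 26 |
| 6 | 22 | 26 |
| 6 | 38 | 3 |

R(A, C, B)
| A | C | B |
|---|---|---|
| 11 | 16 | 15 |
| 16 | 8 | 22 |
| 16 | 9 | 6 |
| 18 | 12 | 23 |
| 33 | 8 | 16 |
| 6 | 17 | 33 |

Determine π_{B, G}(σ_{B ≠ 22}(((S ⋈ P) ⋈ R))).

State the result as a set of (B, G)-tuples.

Natural join on A: {(16, 22, 39, 16, 26), (16, 25, 29, 16, 26), (16, 34, 4, 16, 26), (16, 8, 20, 16, 26), (16, 9, 20, 16, 26), (33, 13, 15, 18, 30), (33, 3, 23, 18, 30), (6, 26, 38, 1, 26), (6, 26, 38, 22, 26), (6, 26, 38, 38, 3)}
Natural join on A: {(16, 22, 39, 16, 26, 8, 22), (16, 22, 39, 16, 26, 9, 6), (16, 25, 29, 16, 26, 8, 22), (16, 25, 29, 16, 26, 9, 6), (16, 34, 4, 16, 26, 8, 22), (16, 34, 4, 16, 26, 9, 6), (16, 8, 20, 16, 26, 8, 22), (16, 8, 20, 16, 26, 9, 6), (16, 9, 20, 16, 26, 8, 22), (16, 9, 20, 16, 26, 9, 6), (33, 13, 15, 18, 30, 8, 16), (33, 3, 23, 18, 30, 8, 16), (6, 26, 38, 1, 26, 17, 33), (6, 26, 38, 22, 26, 17, 33), (6, 26, 38, 38, 3, 17, 33)}
σ[B ≠ 22]: keep tuples satisfying B ≠ 22 → {(16, 22, 39, 16, 26, 9, 6), (16, 25, 29, 16, 26, 9, 6), (16, 34, 4, 16, 26, 9, 6), (16, 8, 20, 16, 26, 9, 6), (16, 9, 20, 16, 26, 9, 6), (33, 13, 15, 18, 30, 8, 16), (33, 3, 23, 18, 30, 8, 16), (6, 26, 38, 1, 26, 17, 33), (6, 26, 38, 22, 26, 17, 33), (6, 26, 38, 38, 3, 17, 33)}
Keep only column(s) B, G (6 duplicate(s) eliminated): {(16, 30), (33, 26), (33, 3), (6, 26)}

{(16, 30), (33, 26), (33, 3), (6, 26)}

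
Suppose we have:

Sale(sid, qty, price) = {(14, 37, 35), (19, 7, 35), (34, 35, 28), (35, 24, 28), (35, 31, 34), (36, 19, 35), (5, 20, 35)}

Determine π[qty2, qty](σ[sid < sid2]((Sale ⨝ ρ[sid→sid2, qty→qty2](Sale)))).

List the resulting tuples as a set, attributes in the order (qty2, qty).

{(19, 20), (19, 37), (19, 7), (24, 35), (37, 20), (7, 20), (7, 37)}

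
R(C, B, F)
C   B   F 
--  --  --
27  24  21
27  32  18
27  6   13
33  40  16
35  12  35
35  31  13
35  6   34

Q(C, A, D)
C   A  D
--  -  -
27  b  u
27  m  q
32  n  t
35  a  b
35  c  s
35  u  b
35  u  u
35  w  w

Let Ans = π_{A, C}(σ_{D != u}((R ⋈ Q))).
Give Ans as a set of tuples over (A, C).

R ⋈ Q (natural join on C): {(27, 24, 21, b, u), (27, 24, 21, m, q), (27, 32, 18, b, u), (27, 32, 18, m, q), (27, 6, 13, b, u), (27, 6, 13, m, q), (35, 12, 35, a, b), (35, 12, 35, c, s), (35, 12, 35, u, b), (35, 12, 35, u, u), (35, 12, 35, w, w), (35, 31, 13, a, b), (35, 31, 13, c, s), (35, 31, 13, u, b), (35, 31, 13, u, u), (35, 31, 13, w, w), (35, 6, 34, a, b), (35, 6, 34, c, s), (35, 6, 34, u, b), (35, 6, 34, u, u), (35, 6, 34, w, w)}
Selection D != u: {(27, 24, 21, m, q), (27, 32, 18, m, q), (27, 6, 13, m, q), (35, 12, 35, a, b), (35, 12, 35, c, s), (35, 12, 35, u, b), (35, 12, 35, w, w), (35, 31, 13, a, b), (35, 31, 13, c, s), (35, 31, 13, u, b), (35, 31, 13, w, w), (35, 6, 34, a, b), (35, 6, 34, c, s), (35, 6, 34, u, b), (35, 6, 34, w, w)}
π[A, C]: project onto (A, C) (10 duplicate(s) eliminated) → {(a, 35), (c, 35), (m, 27), (u, 35), (w, 35)}

{(a, 35), (c, 35), (m, 27), (u, 35), (w, 35)}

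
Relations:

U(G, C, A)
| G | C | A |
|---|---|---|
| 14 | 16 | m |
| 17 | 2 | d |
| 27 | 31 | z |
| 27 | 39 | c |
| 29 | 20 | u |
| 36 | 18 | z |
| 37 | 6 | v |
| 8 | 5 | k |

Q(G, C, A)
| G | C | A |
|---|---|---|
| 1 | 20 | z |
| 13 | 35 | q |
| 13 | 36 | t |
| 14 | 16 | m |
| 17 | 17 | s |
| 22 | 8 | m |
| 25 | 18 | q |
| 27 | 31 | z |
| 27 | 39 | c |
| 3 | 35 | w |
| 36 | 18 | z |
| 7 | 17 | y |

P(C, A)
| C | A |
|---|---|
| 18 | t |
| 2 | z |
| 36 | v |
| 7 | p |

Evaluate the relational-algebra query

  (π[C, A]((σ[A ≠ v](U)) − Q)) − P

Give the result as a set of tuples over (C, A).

{(2, d), (20, u), (5, k)}

Filtering on A ≠ v leaves {(14, 16, m), (17, 2, d), (27, 31, z), (27, 39, c), (29, 20, u), (36, 18, z), (8, 5, k)}.
Difference: {(14, 16, m), (17, 2, d), (27, 31, z), (27, 39, c), (29, 20, u), (36, 18, z), (8, 5, k)} with {(1, 20, z), (13, 35, q), (13, 36, t), (14, 16, m), (17, 17, s), (22, 8, m), (25, 18, q), (27, 31, z), (27, 39, c), (3, 35, w), (36, 18, z), (7, 17, y)} → {(17, 2, d), (29, 20, u), (8, 5, k)}
π_{C, A} gives {(2, d), (20, u), (5, k)}.
Difference: {(2, d), (20, u), (5, k)} with {(18, t), (2, z), (36, v), (7, p)} → {(2, d), (20, u), (5, k)}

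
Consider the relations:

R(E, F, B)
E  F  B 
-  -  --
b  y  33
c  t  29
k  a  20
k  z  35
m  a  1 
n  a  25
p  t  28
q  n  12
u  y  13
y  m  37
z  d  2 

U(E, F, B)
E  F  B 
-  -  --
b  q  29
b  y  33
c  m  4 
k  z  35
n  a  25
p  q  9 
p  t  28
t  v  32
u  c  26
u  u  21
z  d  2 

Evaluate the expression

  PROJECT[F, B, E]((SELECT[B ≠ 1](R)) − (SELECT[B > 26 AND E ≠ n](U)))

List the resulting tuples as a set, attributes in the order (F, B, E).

{(a, 20, k), (a, 25, n), (d, 2, z), (m, 37, y), (n, 12, q), (t, 29, c), (y, 13, u)}

Apply σ_{B ≠ 1}; surviving tuples: {(b, y, 33), (c, t, 29), (k, a, 20), (k, z, 35), (n, a, 25), (p, t, 28), (q, n, 12), (u, y, 13), (y, m, 37), (z, d, 2)}
Apply σ_{B > 26 AND E ≠ n}; surviving tuples: {(b, q, 29), (b, y, 33), (k, z, 35), (p, t, 28), (t, v, 32)}
Set difference of the two operands is {(c, t, 29), (k, a, 20), (n, a, 25), (q, n, 12), (u, y, 13), (y, m, 37), (z, d, 2)}.
Projecting to F, B, E: {(a, 20, k), (a, 25, n), (d, 2, z), (m, 37, y), (n, 12, q), (t, 29, c), (y, 13, u)}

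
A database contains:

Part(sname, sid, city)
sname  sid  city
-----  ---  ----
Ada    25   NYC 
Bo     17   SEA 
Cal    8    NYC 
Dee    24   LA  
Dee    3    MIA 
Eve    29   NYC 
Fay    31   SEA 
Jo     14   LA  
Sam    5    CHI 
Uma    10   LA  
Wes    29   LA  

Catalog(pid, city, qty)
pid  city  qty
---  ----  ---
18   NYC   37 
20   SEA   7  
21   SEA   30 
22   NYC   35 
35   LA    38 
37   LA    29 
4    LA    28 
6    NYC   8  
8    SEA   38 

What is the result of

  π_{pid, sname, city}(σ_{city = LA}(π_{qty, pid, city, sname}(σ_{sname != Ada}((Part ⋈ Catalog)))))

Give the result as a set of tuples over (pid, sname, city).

Natural join on city: {(Ada, 25, NYC, 18, 37), (Ada, 25, NYC, 22, 35), (Ada, 25, NYC, 6, 8), (Bo, 17, SEA, 20, 7), (Bo, 17, SEA, 21, 30), (Bo, 17, SEA, 8, 38), (Cal, 8, NYC, 18, 37), (Cal, 8, NYC, 22, 35), (Cal, 8, NYC, 6, 8), (Dee, 24, LA, 35, 38), (Dee, 24, LA, 37, 29), (Dee, 24, LA, 4, 28), (Eve, 29, NYC, 18, 37), (Eve, 29, NYC, 22, 35), (Eve, 29, NYC, 6, 8), (Fay, 31, SEA, 20, 7), (Fay, 31, SEA, 21, 30), (Fay, 31, SEA, 8, 38), (Jo, 14, LA, 35, 38), (Jo, 14, LA, 37, 29), (Jo, 14, LA, 4, 28), (Uma, 10, LA, 35, 38), (Uma, 10, LA, 37, 29), (Uma, 10, LA, 4, 28), (Wes, 29, LA, 35, 38), (Wes, 29, LA, 37, 29), (Wes, 29, LA, 4, 28)}
σ[sname != Ada]: keep tuples satisfying sname != Ada → {(Bo, 17, SEA, 20, 7), (Bo, 17, SEA, 21, 30), (Bo, 17, SEA, 8, 38), (Cal, 8, NYC, 18, 37), (Cal, 8, NYC, 22, 35), (Cal, 8, NYC, 6, 8), (Dee, 24, LA, 35, 38), (Dee, 24, LA, 37, 29), (Dee, 24, LA, 4, 28), (Eve, 29, NYC, 18, 37), (Eve, 29, NYC, 22, 35), (Eve, 29, NYC, 6, 8), (Fay, 31, SEA, 20, 7), (Fay, 31, SEA, 21, 30), (Fay, 31, SEA, 8, 38), (Jo, 14, LA, 35, 38), (Jo, 14, LA, 37, 29), (Jo, 14, LA, 4, 28), (Uma, 10, LA, 35, 38), (Uma, 10, LA, 37, 29), (Uma, 10, LA, 4, 28), (Wes, 29, LA, 35, 38), (Wes, 29, LA, 37, 29), (Wes, 29, LA, 4, 28)}
π_{qty, pid, city, sname} gives {(28, 4, LA, Dee), (28, 4, LA, Jo), (28, 4, LA, Uma), (28, 4, LA, Wes), (29, 37, LA, Dee), (29, 37, LA, Jo), (29, 37, LA, Uma), (29, 37, LA, Wes), (30, 21, SEA, Bo), (30, 21, SEA, Fay), (35, 22, NYC, Cal), (35, 22, NYC, Eve), (37, 18, NYC, Cal), (37, 18, NYC, Eve), (38, 35, LA, Dee), (38, 35, LA, Jo), (38, 35, LA, Uma), (38, 35, LA, Wes), (38, 8, SEA, Bo), (38, 8, SEA, Fay), (7, 20, SEA, Bo), (7, 20, SEA, Fay), (8, 6, NYC, Cal), (8, 6, NYC, Eve)}.
σ[city = LA]: keep tuples satisfying city = LA → {(28, 4, LA, Dee), (28, 4, LA, Jo), (28, 4, LA, Uma), (28, 4, LA, Wes), (29, 37, LA, Dee), (29, 37, LA, Jo), (29, 37, LA, Uma), (29, 37, LA, Wes), (38, 35, LA, Dee), (38, 35, LA, Jo), (38, 35, LA, Uma), (38, 35, LA, Wes)}
π_{pid, sname, city} gives {(35, Dee, LA), (35, Jo, LA), (35, Uma, LA), (35, Wes, LA), (37, Dee, LA), (37, Jo, LA), (37, Uma, LA), (37, Wes, LA), (4, Dee, LA), (4, Jo, LA), (4, Uma, LA), (4, Wes, LA)}.

{(35, Dee, LA), (35, Jo, LA), (35, Uma, LA), (35, Wes, LA), (37, Dee, LA), (37, Jo, LA), (37, Uma, LA), (37, Wes, LA), (4, Dee, LA), (4, Jo, LA), (4, Uma, LA), (4, Wes, LA)}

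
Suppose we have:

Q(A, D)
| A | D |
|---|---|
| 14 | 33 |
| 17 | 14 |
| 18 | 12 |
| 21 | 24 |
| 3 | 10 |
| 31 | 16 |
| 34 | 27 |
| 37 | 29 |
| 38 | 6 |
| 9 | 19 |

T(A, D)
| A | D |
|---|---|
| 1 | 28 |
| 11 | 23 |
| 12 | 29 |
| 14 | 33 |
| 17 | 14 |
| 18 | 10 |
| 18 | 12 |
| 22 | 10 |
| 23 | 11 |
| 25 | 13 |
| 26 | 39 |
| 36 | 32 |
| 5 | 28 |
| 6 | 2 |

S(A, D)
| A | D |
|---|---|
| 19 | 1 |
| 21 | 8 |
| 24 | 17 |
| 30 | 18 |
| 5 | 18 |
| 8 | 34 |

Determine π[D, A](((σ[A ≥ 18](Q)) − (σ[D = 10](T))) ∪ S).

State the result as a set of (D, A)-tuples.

Apply σ_{A ≥ 18}; surviving tuples: {(18, 12), (21, 24), (31, 16), (34, 27), (37, 29), (38, 6)}
Apply σ_{D = 10}; surviving tuples: {(18, 10), (22, 10)}
Difference: {(18, 12), (21, 24), (31, 16), (34, 27), (37, 29), (38, 6)} with {(18, 10), (22, 10)} → {(18, 12), (21, 24), (31, 16), (34, 27), (37, 29), (38, 6)}
Union: {(18, 12), (21, 24), (31, 16), (34, 27), (37, 29), (38, 6)} with {(19, 1), (21, 8), (24, 17), (30, 18), (5, 18), (8, 34)} → {(18, 12), (19, 1), (21, 24), (21, 8), (24, 17), (30, 18), (31, 16), (34, 27), (37, 29), (38, 6), (5, 18), (8, 34)}
Keep only column(s) D, A: {(1, 19), (12, 18), (16, 31), (17, 24), (18, 30), (18, 5), (24, 21), (27, 34), (29, 37), (34, 8), (6, 38), (8, 21)}

{(1, 19), (12, 18), (16, 31), (17, 24), (18, 30), (18, 5), (24, 21), (27, 34), (29, 37), (34, 8), (6, 38), (8, 21)}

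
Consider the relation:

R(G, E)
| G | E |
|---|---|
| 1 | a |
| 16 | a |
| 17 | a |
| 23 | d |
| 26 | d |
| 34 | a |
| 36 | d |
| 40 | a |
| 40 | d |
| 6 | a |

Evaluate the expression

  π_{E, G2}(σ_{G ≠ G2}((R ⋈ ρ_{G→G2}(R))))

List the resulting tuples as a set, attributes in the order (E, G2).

ρ[G→G2]: schema becomes (G2, E); tuples unchanged.
Joining R and ρ_{G→G2}(R) on E yields {(1, a, 1), (1, a, 16), (1, a, 17), (1, a, 34), (1, a, 40), (1, a, 6), (16, a, 1), (16, a, 16), (16, a, 17), (16, a, 34), (16, a, 40), (16, a, 6), (17, a, 1), (17, a, 16), (17, a, 17), (17, a, 34), (17, a, 40), (17, a, 6), (23, d, 23), (23, d, 26), (23, d, 36), (23, d, 40), (26, d, 23), (26, d, 26), (26, d, 36), (26, d, 40), (34, a, 1), (34, a, 16), (34, a, 17), (34, a, 34), (34, a, 40), (34, a, 6), (36, d, 23), (36, d, 26), (36, d, 36), (36, d, 40), (40, a, 1), (40, a, 16), (40, a, 17), (40, a, 34), (40, a, 40), (40, a, 6), (40, d, 23), (40, d, 26), (40, d, 36), (40, d, 40), (6, a, 1), (6, a, 16), (6, a, 17), (6, a, 34), (6, a, 40), (6, a, 6)}.
Filtering on G ≠ G2 leaves {(1, a, 16), (1, a, 17), (1, a, 34), (1, a, 40), (1, a, 6), (16, a, 1), (16, a, 17), (16, a, 34), (16, a, 40), (16, a, 6), (17, a, 1), (17, a, 16), (17, a, 34), (17, a, 40), (17, a, 6), (23, d, 26), (23, d, 36), (23, d, 40), (26, d, 23), (26, d, 36), (26, d, 40), (34, a, 1), (34, a, 16), (34, a, 17), (34, a, 40), (34, a, 6), (36, d, 23), (36, d, 26), (36, d, 40), (40, a, 1), (40, a, 16), (40, a, 17), (40, a, 34), (40, a, 6), (40, d, 23), (40, d, 26), (40, d, 36), (6, a, 1), (6, a, 16), (6, a, 17), (6, a, 34), (6, a, 40)}.
π_{E, G2} gives {(a, 1), (a, 16), (a, 17), (a, 34), (a, 40), (a, 6), (d, 23), (d, 26), (d, 36), (d, 40)} (32 duplicate(s) eliminated).

{(a, 1), (a, 16), (a, 17), (a, 34), (a, 40), (a, 6), (d, 23), (d, 26), (d, 36), (d, 40)}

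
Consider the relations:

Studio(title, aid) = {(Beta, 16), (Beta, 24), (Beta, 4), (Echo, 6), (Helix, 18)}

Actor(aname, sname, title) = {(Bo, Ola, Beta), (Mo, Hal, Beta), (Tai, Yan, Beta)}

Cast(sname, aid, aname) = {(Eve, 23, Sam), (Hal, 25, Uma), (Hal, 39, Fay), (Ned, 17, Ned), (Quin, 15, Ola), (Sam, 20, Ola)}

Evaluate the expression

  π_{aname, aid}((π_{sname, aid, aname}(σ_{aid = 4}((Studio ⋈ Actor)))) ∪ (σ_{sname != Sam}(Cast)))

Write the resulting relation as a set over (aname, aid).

{(Bo, 4), (Fay, 39), (Mo, 4), (Ned, 17), (Ola, 15), (Sam, 23), (Tai, 4), (Uma, 25)}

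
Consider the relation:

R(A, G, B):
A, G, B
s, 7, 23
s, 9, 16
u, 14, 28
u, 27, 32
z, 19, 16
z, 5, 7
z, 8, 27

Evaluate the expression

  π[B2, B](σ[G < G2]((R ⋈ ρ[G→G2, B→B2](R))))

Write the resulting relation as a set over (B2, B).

{(16, 23), (16, 27), (16, 7), (27, 7), (32, 28)}

ρ[G→G2, B→B2]: schema becomes (A, G2, B2); tuples unchanged.
Natural join on A: {(s, 7, 23, 7, 23), (s, 7, 23, 9, 16), (s, 9, 16, 7, 23), (s, 9, 16, 9, 16), (u, 14, 28, 14, 28), (u, 14, 28, 27, 32), (u, 27, 32, 14, 28), (u, 27, 32, 27, 32), (z, 19, 16, 19, 16), (z, 19, 16, 5, 7), (z, 19, 16, 8, 27), (z, 5, 7, 19, 16), (z, 5, 7, 5, 7), (z, 5, 7, 8, 27), (z, 8, 27, 19, 16), (z, 8, 27, 5, 7), (z, 8, 27, 8, 27)}
σ[G < G2]: keep tuples satisfying G < G2 → {(s, 7, 23, 9, 16), (u, 14, 28, 27, 32), (z, 5, 7, 19, 16), (z, 5, 7, 8, 27), (z, 8, 27, 19, 16)}
Projecting to B2, B: {(16, 23), (16, 27), (16, 7), (27, 7), (32, 28)}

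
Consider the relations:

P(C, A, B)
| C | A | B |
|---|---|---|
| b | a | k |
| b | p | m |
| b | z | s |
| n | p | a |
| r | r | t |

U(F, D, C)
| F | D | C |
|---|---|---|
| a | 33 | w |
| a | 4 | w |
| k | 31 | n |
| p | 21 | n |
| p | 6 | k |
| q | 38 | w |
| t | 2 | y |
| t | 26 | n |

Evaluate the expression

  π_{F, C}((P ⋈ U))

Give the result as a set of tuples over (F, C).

Joining P and U on C yields {(n, p, a, k, 31), (n, p, a, p, 21), (n, p, a, t, 26)}.
Keep only column(s) F, C: {(k, n), (p, n), (t, n)}

{(k, n), (p, n), (t, n)}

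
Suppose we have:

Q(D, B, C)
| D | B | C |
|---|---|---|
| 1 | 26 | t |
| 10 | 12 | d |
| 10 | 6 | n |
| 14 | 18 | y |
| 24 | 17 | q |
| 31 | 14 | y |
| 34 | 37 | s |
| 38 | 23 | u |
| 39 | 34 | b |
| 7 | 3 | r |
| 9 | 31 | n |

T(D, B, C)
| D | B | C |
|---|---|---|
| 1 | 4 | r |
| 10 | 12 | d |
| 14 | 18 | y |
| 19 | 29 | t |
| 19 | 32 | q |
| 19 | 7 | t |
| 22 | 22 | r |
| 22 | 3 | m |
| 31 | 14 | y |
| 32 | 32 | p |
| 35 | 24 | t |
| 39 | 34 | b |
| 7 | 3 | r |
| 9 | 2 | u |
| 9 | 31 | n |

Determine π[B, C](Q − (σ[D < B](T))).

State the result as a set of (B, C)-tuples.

σ[D < B]: keep tuples satisfying D < B → {(1, 4, r), (10, 12, d), (14, 18, y), (19, 29, t), (19, 32, q), (9, 31, n)}
Taking the difference: {(1, 26, t), (10, 6, n), (24, 17, q), (31, 14, y), (34, 37, s), (38, 23, u), (39, 34, b), (7, 3, r)}
Keep only column(s) B, C: {(14, y), (17, q), (23, u), (26, t), (3, r), (34, b), (37, s), (6, n)}

{(14, y), (17, q), (23, u), (26, t), (3, r), (34, b), (37, s), (6, n)}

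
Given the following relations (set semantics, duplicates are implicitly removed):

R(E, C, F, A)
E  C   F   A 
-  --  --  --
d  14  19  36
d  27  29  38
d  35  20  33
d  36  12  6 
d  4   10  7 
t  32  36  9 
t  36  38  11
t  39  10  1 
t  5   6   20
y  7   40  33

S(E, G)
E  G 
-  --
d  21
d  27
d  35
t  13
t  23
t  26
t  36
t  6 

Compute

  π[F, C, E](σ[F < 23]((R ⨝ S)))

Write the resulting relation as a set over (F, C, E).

{(10, 39, t), (10, 4, d), (12, 36, d), (19, 14, d), (20, 35, d), (6, 5, t)}

Natural join on E: {(d, 14, 19, 36, 21), (d, 14, 19, 36, 27), (d, 14, 19, 36, 35), (d, 27, 29, 38, 21), (d, 27, 29, 38, 27), (d, 27, 29, 38, 35), (d, 35, 20, 33, 21), (d, 35, 20, 33, 27), (d, 35, 20, 33, 35), (d, 36, 12, 6, 21), (d, 36, 12, 6, 27), (d, 36, 12, 6, 35), (d, 4, 10, 7, 21), (d, 4, 10, 7, 27), (d, 4, 10, 7, 35), (t, 32, 36, 9, 13), (t, 32, 36, 9, 23), (t, 32, 36, 9, 26), (t, 32, 36, 9, 36), (t, 32, 36, 9, 6), (t, 36, 38, 11, 13), (t, 36, 38, 11, 23), (t, 36, 38, 11, 26), (t, 36, 38, 11, 36), (t, 36, 38, 11, 6), (t, 39, 10, 1, 13), (t, 39, 10, 1, 23), (t, 39, 10, 1, 26), (t, 39, 10, 1, 36), (t, 39, 10, 1, 6), (t, 5, 6, 20, 13), (t, 5, 6, 20, 23), (t, 5, 6, 20, 26), (t, 5, 6, 20, 36), (t, 5, 6, 20, 6)}
Apply σ_{F < 23}; surviving tuples: {(d, 14, 19, 36, 21), (d, 14, 19, 36, 27), (d, 14, 19, 36, 35), (d, 35, 20, 33, 21), (d, 35, 20, 33, 27), (d, 35, 20, 33, 35), (d, 36, 12, 6, 21), (d, 36, 12, 6, 27), (d, 36, 12, 6, 35), (d, 4, 10, 7, 21), (d, 4, 10, 7, 27), (d, 4, 10, 7, 35), (t, 39, 10, 1, 13), (t, 39, 10, 1, 23), (t, 39, 10, 1, 26), (t, 39, 10, 1, 36), (t, 39, 10, 1, 6), (t, 5, 6, 20, 13), (t, 5, 6, 20, 23), (t, 5, 6, 20, 26), (t, 5, 6, 20, 36), (t, 5, 6, 20, 6)}
Projecting to F, C, E (16 duplicate(s) eliminated): {(10, 39, t), (10, 4, d), (12, 36, d), (19, 14, d), (20, 35, d), (6, 5, t)}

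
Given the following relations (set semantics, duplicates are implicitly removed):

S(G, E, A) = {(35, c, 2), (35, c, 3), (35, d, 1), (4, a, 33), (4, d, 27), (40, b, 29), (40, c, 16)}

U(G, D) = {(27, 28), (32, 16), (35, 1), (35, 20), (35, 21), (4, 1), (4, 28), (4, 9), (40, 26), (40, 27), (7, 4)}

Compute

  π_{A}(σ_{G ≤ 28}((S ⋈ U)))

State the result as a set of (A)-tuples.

{27, 33}

Natural join on G: {(35, c, 2, 1), (35, c, 2, 20), (35, c, 2, 21), (35, c, 3, 1), (35, c, 3, 20), (35, c, 3, 21), (35, d, 1, 1), (35, d, 1, 20), (35, d, 1, 21), (4, a, 33, 1), (4, a, 33, 28), (4, a, 33, 9), (4, d, 27, 1), (4, d, 27, 28), (4, d, 27, 9), (40, b, 29, 26), (40, b, 29, 27), (40, c, 16, 26), (40, c, 16, 27)}
Apply σ_{G ≤ 28}; surviving tuples: {(4, a, 33, 1), (4, a, 33, 28), (4, a, 33, 9), (4, d, 27, 1), (4, d, 27, 28), (4, d, 27, 9)}
Projecting to A (4 duplicate(s) eliminated): {27, 33}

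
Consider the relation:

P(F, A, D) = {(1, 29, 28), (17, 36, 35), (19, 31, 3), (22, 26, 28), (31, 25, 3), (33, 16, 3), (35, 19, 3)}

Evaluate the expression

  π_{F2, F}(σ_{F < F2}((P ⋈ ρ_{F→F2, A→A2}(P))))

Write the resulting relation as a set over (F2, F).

ρ[F→F2, A→A2]: schema becomes (F2, A2, D); tuples unchanged.
Joining P and ρ_{F→F2, A→A2}(P) on D yields {(1, 29, 28, 1, 29), (1, 29, 28, 22, 26), (17, 36, 35, 17, 36), (19, 31, 3, 19, 31), (19, 31, 3, 31, 25), (19, 31, 3, 33, 16), (19, 31, 3, 35, 19), (22, 26, 28, 1, 29), (22, 26, 28, 22, 26), (31, 25, 3, 19, 31), (31, 25, 3, 31, 25), (31, 25, 3, 33, 16), (31, 25, 3, 35, 19), (33, 16, 3, 19, 31), (33, 16, 3, 31, 25), (33, 16, 3, 33, 16), (33, 16, 3, 35, 19), (35, 19, 3, 19, 31), (35, 19, 3, 31, 25), (35, 19, 3, 33, 16), (35, 19, 3, 35, 19)}.
Apply σ_{F < F2}; surviving tuples: {(1, 29, 28, 22, 26), (19, 31, 3, 31, 25), (19, 31, 3, 33, 16), (19, 31, 3, 35, 19), (31, 25, 3, 33, 16), (31, 25, 3, 35, 19), (33, 16, 3, 35, 19)}
Projecting to F2, F: {(22, 1), (31, 19), (33, 19), (33, 31), (35, 19), (35, 31), (35, 33)}

{(22, 1), (31, 19), (33, 19), (33, 31), (35, 19), (35, 31), (35, 33)}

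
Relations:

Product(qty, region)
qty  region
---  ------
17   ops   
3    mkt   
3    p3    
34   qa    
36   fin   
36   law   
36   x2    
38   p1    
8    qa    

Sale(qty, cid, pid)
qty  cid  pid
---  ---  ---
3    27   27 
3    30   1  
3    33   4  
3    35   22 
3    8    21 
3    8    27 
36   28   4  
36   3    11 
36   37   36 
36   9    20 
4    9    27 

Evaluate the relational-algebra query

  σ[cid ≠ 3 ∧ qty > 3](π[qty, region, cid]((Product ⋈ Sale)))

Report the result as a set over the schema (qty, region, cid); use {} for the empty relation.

{(36, fin, 28), (36, fin, 37), (36, fin, 9), (36, law, 28), (36, law, 37), (36, law, 9), (36, x2, 28), (36, x2, 37), (36, x2, 9)}

Product ⋈ Sale (natural join on qty): {(3, mkt, 27, 27), (3, mkt, 30, 1), (3, mkt, 33, 4), (3, mkt, 35, 22), (3, mkt, 8, 21), (3, mkt, 8, 27), (3, p3, 27, 27), (3, p3, 30, 1), (3, p3, 33, 4), (3, p3, 35, 22), (3, p3, 8, 21), (3, p3, 8, 27), (36, fin, 28, 4), (36, fin, 3, 11), (36, fin, 37, 36), (36, fin, 9, 20), (36, law, 28, 4), (36, law, 3, 11), (36, law, 37, 36), (36, law, 9, 20), (36, x2, 28, 4), (36, x2, 3, 11), (36, x2, 37, 36), (36, x2, 9, 20)}
π_{qty, region, cid} gives {(3, mkt, 27), (3, mkt, 30), (3, mkt, 33), (3, mkt, 35), (3, mkt, 8), (3, p3, 27), (3, p3, 30), (3, p3, 33), (3, p3, 35), (3, p3, 8), (36, fin, 28), (36, fin, 3), (36, fin, 37), (36, fin, 9), (36, law, 28), (36, law, 3), (36, law, 37), (36, law, 9), (36, x2, 28), (36, x2, 3), (36, x2, 37), (36, x2, 9)} (2 duplicate(s) eliminated).
Apply σ_{cid ≠ 3 ∧ qty > 3}; surviving tuples: {(36, fin, 28), (36, fin, 37), (36, fin, 9), (36, law, 28), (36, law, 37), (36, law, 9), (36, x2, 28), (36, x2, 37), (36, x2, 9)}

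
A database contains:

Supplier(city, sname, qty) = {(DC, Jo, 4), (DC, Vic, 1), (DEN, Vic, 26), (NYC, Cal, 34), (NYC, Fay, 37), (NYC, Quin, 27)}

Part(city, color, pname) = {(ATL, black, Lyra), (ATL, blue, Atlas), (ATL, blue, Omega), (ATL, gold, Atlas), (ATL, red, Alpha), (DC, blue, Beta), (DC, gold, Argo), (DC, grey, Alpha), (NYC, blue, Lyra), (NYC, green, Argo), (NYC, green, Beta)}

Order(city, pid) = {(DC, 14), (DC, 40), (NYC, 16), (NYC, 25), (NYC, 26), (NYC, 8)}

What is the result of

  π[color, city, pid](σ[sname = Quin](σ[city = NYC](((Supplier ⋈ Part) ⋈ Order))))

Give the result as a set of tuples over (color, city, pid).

{(blue, NYC, 16), (blue, NYC, 25), (blue, NYC, 26), (blue, NYC, 8), (green, NYC, 16), (green, NYC, 25), (green, NYC, 26), (green, NYC, 8)}

Joining Supplier and Part on city yields {(DC, Jo, 4, blue, Beta), (DC, Jo, 4, gold, Argo), (DC, Jo, 4, grey, Alpha), (DC, Vic, 1, blue, Beta), (DC, Vic, 1, gold, Argo), (DC, Vic, 1, grey, Alpha), (NYC, Cal, 34, blue, Lyra), (NYC, Cal, 34, green, Argo), (NYC, Cal, 34, green, Beta), (NYC, Fay, 37, blue, Lyra), (NYC, Fay, 37, green, Argo), (NYC, Fay, 37, green, Beta), (NYC, Quin, 27, blue, Lyra), (NYC, Quin, 27, green, Argo), (NYC, Quin, 27, green, Beta)}.
Joining (Supplier ⋈ Part) and Order on city yields {(DC, Jo, 4, blue, Beta, 14), (DC, Jo, 4, blue, Beta, 40), (DC, Jo, 4, gold, Argo, 14), (DC, Jo, 4, gold, Argo, 40), (DC, Jo, 4, grey, Alpha, 14), (DC, Jo, 4, grey, Alpha, 40), (DC, Vic, 1, blue, Beta, 14), (DC, Vic, 1, blue, Beta, 40), (DC, Vic, 1, gold, Argo, 14), (DC, Vic, 1, gold, Argo, 40), (DC, Vic, 1, grey, Alpha, 14), (DC, Vic, 1, grey, Alpha, 40), (NYC, Cal, 34, blue, Lyra, 16), (NYC, Cal, 34, blue, Lyra, 25), (NYC, Cal, 34, blue, Lyra, 26), (NYC, Cal, 34, blue, Lyra, 8), (NYC, Cal, 34, green, Argo, 16), (NYC, Cal, 34, green, Argo, 25), (NYC, Cal, 34, green, Argo, 26), (NYC, Cal, 34, green, Argo, 8), (NYC, Cal, 34, green, Beta, 16), (NYC, Cal, 34, green, Beta, 25), (NYC, Cal, 34, green, Beta, 26), (NYC, Cal, 34, green, Beta, 8), (NYC, Fay, 37, blue, Lyra, 16), (NYC, Fay, 37, blue, Lyra, 25), (NYC, Fay, 37, blue, Lyra, 26), (NYC, Fay, 37, blue, Lyra, 8), (NYC, Fay, 37, green, Argo, 16), (NYC, Fay, 37, green, Argo, 25), (NYC, Fay, 37, green, Argo, 26), (NYC, Fay, 37, green, Argo, 8), (NYC, Fay, 37, green, Beta, 16), (NYC, Fay, 37, green, Beta, 25), (NYC, Fay, 37, green, Beta, 26), (NYC, Fay, 37, green, Beta, 8), (NYC, Quin, 27, blue, Lyra, 16), (NYC, Quin, 27, blue, Lyra, 25), (NYC, Quin, 27, blue, Lyra, 26), (NYC, Quin, 27, blue, Lyra, 8), (NYC, Quin, 27, green, Argo, 16), (NYC, Quin, 27, green, Argo, 25), (NYC, Quin, 27, green, Argo, 26), (NYC, Quin, 27, green, Argo, 8), (NYC, Quin, 27, green, Beta, 16), (NYC, Quin, 27, green, Beta, 25), (NYC, Quin, 27, green, Beta, 26), (NYC, Quin, 27, green, Beta, 8)}.
σ[city = NYC]: keep tuples satisfying city = NYC → {(NYC, Cal, 34, blue, Lyra, 16), (NYC, Cal, 34, blue, Lyra, 25), (NYC, Cal, 34, blue, Lyra, 26), (NYC, Cal, 34, blue, Lyra, 8), (NYC, Cal, 34, green, Argo, 16), (NYC, Cal, 34, green, Argo, 25), (NYC, Cal, 34, green, Argo, 26), (NYC, Cal, 34, green, Argo, 8), (NYC, Cal, 34, green, Beta, 16), (NYC, Cal, 34, green, Beta, 25), (NYC, Cal, 34, green, Beta, 26), (NYC, Cal, 34, green, Beta, 8), (NYC, Fay, 37, blue, Lyra, 16), (NYC, Fay, 37, blue, Lyra, 25), (NYC, Fay, 37, blue, Lyra, 26), (NYC, Fay, 37, blue, Lyra, 8), (NYC, Fay, 37, green, Argo, 16), (NYC, Fay, 37, green, Argo, 25), (NYC, Fay, 37, green, Argo, 26), (NYC, Fay, 37, green, Argo, 8), (NYC, Fay, 37, green, Beta, 16), (NYC, Fay, 37, green, Beta, 25), (NYC, Fay, 37, green, Beta, 26), (NYC, Fay, 37, green, Beta, 8), (NYC, Quin, 27, blue, Lyra, 16), (NYC, Quin, 27, blue, Lyra, 25), (NYC, Quin, 27, blue, Lyra, 26), (NYC, Quin, 27, blue, Lyra, 8), (NYC, Quin, 27, green, Argo, 16), (NYC, Quin, 27, green, Argo, 25), (NYC, Quin, 27, green, Argo, 26), (NYC, Quin, 27, green, Argo, 8), (NYC, Quin, 27, green, Beta, 16), (NYC, Quin, 27, green, Beta, 25), (NYC, Quin, 27, green, Beta, 26), (NYC, Quin, 27, green, Beta, 8)}
σ[sname = Quin]: keep tuples satisfying sname = Quin → {(NYC, Quin, 27, blue, Lyra, 16), (NYC, Quin, 27, blue, Lyra, 25), (NYC, Quin, 27, blue, Lyra, 26), (NYC, Quin, 27, blue, Lyra, 8), (NYC, Quin, 27, green, Argo, 16), (NYC, Quin, 27, green, Argo, 25), (NYC, Quin, 27, green, Argo, 26), (NYC, Quin, 27, green, Argo, 8), (NYC, Quin, 27, green, Beta, 16), (NYC, Quin, 27, green, Beta, 25), (NYC, Quin, 27, green, Beta, 26), (NYC, Quin, 27, green, Beta, 8)}
π_{color, city, pid} gives {(blue, NYC, 16), (blue, NYC, 25), (blue, NYC, 26), (blue, NYC, 8), (green, NYC, 16), (green, NYC, 25), (green, NYC, 26), (green, NYC, 8)} (4 duplicate(s) eliminated).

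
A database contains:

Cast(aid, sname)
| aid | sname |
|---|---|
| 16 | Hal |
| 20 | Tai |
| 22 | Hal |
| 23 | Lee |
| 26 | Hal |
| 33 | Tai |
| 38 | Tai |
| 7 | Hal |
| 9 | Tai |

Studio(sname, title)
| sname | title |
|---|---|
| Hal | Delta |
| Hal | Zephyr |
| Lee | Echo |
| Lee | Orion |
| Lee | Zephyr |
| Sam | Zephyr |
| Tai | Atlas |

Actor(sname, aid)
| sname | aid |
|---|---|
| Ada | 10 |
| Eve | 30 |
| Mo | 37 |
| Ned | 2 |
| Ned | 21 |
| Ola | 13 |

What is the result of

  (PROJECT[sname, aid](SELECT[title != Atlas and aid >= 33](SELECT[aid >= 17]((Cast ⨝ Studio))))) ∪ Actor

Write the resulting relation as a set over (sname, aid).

{(Ada, 10), (Eve, 30), (Mo, 37), (Ned, 2), (Ned, 21), (Ola, 13)}

Natural join on sname: {(16, Hal, Delta), (16, Hal, Zephyr), (20, Tai, Atlas), (22, Hal, Delta), (22, Hal, Zephyr), (23, Lee, Echo), (23, Lee, Orion), (23, Lee, Zephyr), (26, Hal, Delta), (26, Hal, Zephyr), (33, Tai, Atlas), (38, Tai, Atlas), (7, Hal, Delta), (7, Hal, Zephyr), (9, Tai, Atlas)}
Apply σ_{aid >= 17}; surviving tuples: {(20, Tai, Atlas), (22, Hal, Delta), (22, Hal, Zephyr), (23, Lee, Echo), (23, Lee, Orion), (23, Lee, Zephyr), (26, Hal, Delta), (26, Hal, Zephyr), (33, Tai, Atlas), (38, Tai, Atlas)}
Apply σ_{title != Atlas and aid >= 33}; surviving tuples: {}
Projecting to sname, aid: {}
Taking the union: {(Ada, 10), (Eve, 30), (Mo, 37), (Ned, 2), (Ned, 21), (Ola, 13)}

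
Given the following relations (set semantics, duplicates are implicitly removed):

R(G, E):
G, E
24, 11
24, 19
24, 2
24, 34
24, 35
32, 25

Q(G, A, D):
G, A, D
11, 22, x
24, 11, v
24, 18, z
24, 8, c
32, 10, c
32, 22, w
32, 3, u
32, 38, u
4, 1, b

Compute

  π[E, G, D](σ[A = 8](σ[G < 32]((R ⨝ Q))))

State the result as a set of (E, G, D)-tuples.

{(11, 24, c), (19, 24, c), (2, 24, c), (34, 24, c), (35, 24, c)}

R ⋈ Q (natural join on G): {(24, 11, 11, v), (24, 11, 18, z), (24, 11, 8, c), (24, 19, 11, v), (24, 19, 18, z), (24, 19, 8, c), (24, 2, 11, v), (24, 2, 18, z), (24, 2, 8, c), (24, 34, 11, v), (24, 34, 18, z), (24, 34, 8, c), (24, 35, 11, v), (24, 35, 18, z), (24, 35, 8, c), (32, 25, 10, c), (32, 25, 22, w), (32, 25, 3, u), (32, 25, 38, u)}
Apply σ_{G < 32}; surviving tuples: {(24, 11, 11, v), (24, 11, 18, z), (24, 11, 8, c), (24, 19, 11, v), (24, 19, 18, z), (24, 19, 8, c), (24, 2, 11, v), (24, 2, 18, z), (24, 2, 8, c), (24, 34, 11, v), (24, 34, 18, z), (24, 34, 8, c), (24, 35, 11, v), (24, 35, 18, z), (24, 35, 8, c)}
Apply σ_{A = 8}; surviving tuples: {(24, 11, 8, c), (24, 19, 8, c), (24, 2, 8, c), (24, 34, 8, c), (24, 35, 8, c)}
Keep only column(s) E, G, D: {(11, 24, c), (19, 24, c), (2, 24, c), (34, 24, c), (35, 24, c)}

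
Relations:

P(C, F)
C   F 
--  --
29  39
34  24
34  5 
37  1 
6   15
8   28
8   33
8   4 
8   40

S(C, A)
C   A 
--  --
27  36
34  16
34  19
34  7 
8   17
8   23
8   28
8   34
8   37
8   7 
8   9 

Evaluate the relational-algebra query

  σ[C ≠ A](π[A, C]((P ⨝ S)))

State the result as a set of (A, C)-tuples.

{(16, 34), (17, 8), (19, 34), (23, 8), (28, 8), (34, 8), (37, 8), (7, 34), (7, 8), (9, 8)}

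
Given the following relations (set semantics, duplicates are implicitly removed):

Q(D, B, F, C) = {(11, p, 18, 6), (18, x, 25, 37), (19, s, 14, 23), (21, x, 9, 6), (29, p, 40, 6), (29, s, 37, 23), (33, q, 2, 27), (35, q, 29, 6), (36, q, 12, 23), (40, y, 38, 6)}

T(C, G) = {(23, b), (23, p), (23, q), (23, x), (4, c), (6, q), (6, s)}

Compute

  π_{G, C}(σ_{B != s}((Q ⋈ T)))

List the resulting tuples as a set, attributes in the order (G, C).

Q ⋈ T (natural join on C): {(11, p, 18, 6, q), (11, p, 18, 6, s), (19, s, 14, 23, b), (19, s, 14, 23, p), (19, s, 14, 23, q), (19, s, 14, 23, x), (21, x, 9, 6, q), (21, x, 9, 6, s), (29, p, 40, 6, q), (29, p, 40, 6, s), (29, s, 37, 23, b), (29, s, 37, 23, p), (29, s, 37, 23, q), (29, s, 37, 23, x), (35, q, 29, 6, q), (35, q, 29, 6, s), (36, q, 12, 23, b), (36, q, 12, 23, p), (36, q, 12, 23, q), (36, q, 12, 23, x), (40, y, 38, 6, q), (40, y, 38, 6, s)}
Apply σ_{B != s}; surviving tuples: {(11, p, 18, 6, q), (11, p, 18, 6, s), (21, x, 9, 6, q), (21, x, 9, 6, s), (29, p, 40, 6, q), (29, p, 40, 6, s), (35, q, 29, 6, q), (35, q, 29, 6, s), (36, q, 12, 23, b), (36, q, 12, 23, p), (36, q, 12, 23, q), (36, q, 12, 23, x), (40, y, 38, 6, q), (40, y, 38, 6, s)}
π[G, C]: project onto (G, C) (8 duplicate(s) eliminated) → {(b, 23), (p, 23), (q, 23), (q, 6), (s, 6), (x, 23)}

{(b, 23), (p, 23), (q, 23), (q, 6), (s, 6), (x, 23)}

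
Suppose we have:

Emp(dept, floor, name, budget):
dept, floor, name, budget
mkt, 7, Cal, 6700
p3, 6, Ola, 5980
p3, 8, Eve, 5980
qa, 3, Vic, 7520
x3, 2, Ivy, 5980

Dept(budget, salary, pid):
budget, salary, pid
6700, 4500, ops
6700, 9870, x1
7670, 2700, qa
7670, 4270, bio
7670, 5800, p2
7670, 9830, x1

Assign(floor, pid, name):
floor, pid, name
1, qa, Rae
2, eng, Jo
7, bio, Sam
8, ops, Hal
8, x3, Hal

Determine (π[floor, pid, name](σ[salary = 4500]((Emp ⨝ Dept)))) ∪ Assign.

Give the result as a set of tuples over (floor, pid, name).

Natural join on budget: {(mkt, 7, Cal, 6700, 4500, ops), (mkt, 7, Cal, 6700, 9870, x1)}
Selection salary = 4500: {(mkt, 7, Cal, 6700, 4500, ops)}
Keep only column(s) floor, pid, name: {(7, ops, Cal)}
Set union of the two operands is {(1, qa, Rae), (2, eng, Jo), (7, bio, Sam), (7, ops, Cal), (8, ops, Hal), (8, x3, Hal)}.

{(1, qa, Rae), (2, eng, Jo), (7, bio, Sam), (7, ops, Cal), (8, ops, Hal), (8, x3, Hal)}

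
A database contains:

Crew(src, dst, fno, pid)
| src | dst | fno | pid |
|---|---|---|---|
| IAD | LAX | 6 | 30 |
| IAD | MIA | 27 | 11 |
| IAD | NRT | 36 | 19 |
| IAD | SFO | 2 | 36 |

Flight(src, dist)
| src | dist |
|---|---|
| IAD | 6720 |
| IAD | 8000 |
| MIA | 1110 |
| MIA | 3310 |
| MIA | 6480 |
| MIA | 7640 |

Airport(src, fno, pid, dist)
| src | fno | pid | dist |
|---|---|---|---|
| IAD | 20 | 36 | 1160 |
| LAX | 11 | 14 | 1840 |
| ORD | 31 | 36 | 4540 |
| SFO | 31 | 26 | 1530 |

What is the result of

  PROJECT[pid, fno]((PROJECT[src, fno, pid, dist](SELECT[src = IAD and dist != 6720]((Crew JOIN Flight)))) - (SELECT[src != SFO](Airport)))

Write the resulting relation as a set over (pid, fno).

{(11, 27), (19, 36), (30, 6), (36, 2)}

Crew ⋈ Flight (natural join on src): {(IAD, LAX, 6, 30, 6720), (IAD, LAX, 6, 30, 8000), (IAD, MIA, 27, 11, 6720), (IAD, MIA, 27, 11, 8000), (IAD, NRT, 36, 19, 6720), (IAD, NRT, 36, 19, 8000), (IAD, SFO, 2, 36, 6720), (IAD, SFO, 2, 36, 8000)}
Filtering on src = IAD and dist != 6720 leaves {(IAD, LAX, 6, 30, 8000), (IAD, MIA, 27, 11, 8000), (IAD, NRT, 36, 19, 8000), (IAD, SFO, 2, 36, 8000)}.
π_{src, fno, pid, dist} gives {(IAD, 2, 36, 8000), (IAD, 27, 11, 8000), (IAD, 36, 19, 8000), (IAD, 6, 30, 8000)}.
Filtering on src != SFO leaves {(IAD, 20, 36, 1160), (LAX, 11, 14, 1840), (ORD, 31, 36, 4540)}.
Set difference of the two operands is {(IAD, 2, 36, 8000), (IAD, 27, 11, 8000), (IAD, 36, 19, 8000), (IAD, 6, 30, 8000)}.
π_{pid, fno} gives {(11, 27), (19, 36), (30, 6), (36, 2)}.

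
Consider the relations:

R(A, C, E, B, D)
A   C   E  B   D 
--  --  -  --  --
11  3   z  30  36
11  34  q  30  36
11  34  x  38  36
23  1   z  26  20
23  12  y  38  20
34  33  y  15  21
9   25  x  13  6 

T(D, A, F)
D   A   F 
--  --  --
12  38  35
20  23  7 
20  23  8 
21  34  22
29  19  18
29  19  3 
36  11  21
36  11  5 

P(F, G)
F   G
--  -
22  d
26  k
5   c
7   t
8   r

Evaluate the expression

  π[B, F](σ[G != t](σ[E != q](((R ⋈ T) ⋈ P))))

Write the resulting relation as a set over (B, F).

{(15, 22), (26, 8), (30, 5), (38, 5), (38, 8)}

Joining R and T on A, D yields {(11, 3, z, 30, 36, 21), (11, 3, z, 30, 36, 5), (11, 34, q, 30, 36, 21), (11, 34, q, 30, 36, 5), (11, 34, x, 38, 36, 21), (11, 34, x, 38, 36, 5), (23, 1, z, 26, 20, 7), (23, 1, z, 26, 20, 8), (23, 12, y, 38, 20, 7), (23, 12, y, 38, 20, 8), (34, 33, y, 15, 21, 22)}.
Joining (R ⋈ T) and P on F yields {(11, 3, z, 30, 36, 5, c), (11, 34, q, 30, 36, 5, c), (11, 34, x, 38, 36, 5, c), (23, 1, z, 26, 20, 7, t), (23, 1, z, 26, 20, 8, r), (23, 12, y, 38, 20, 7, t), (23, 12, y, 38, 20, 8, r), (34, 33, y, 15, 21, 22, d)}.
σ[E != q]: keep tuples satisfying E != q → {(11, 3, z, 30, 36, 5, c), (11, 34, x, 38, 36, 5, c), (23, 1, z, 26, 20, 7, t), (23, 1, z, 26, 20, 8, r), (23, 12, y, 38, 20, 7, t), (23, 12, y, 38, 20, 8, r), (34, 33, y, 15, 21, 22, d)}
σ[G != t]: keep tuples satisfying G != t → {(11, 3, z, 30, 36, 5, c), (11, 34, x, 38, 36, 5, c), (23, 1, z, 26, 20, 8, r), (23, 12, y, 38, 20, 8, r), (34, 33, y, 15, 21, 22, d)}
π[B, F]: project onto (B, F) → {(15, 22), (26, 8), (30, 5), (38, 5), (38, 8)}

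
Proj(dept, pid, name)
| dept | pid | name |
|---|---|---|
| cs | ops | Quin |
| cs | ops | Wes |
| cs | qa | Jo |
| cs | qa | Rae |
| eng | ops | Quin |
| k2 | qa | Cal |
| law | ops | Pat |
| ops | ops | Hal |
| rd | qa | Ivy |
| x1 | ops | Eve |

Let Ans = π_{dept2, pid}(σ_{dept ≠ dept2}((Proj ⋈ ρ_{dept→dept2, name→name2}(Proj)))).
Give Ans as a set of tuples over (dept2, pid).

ρ[dept→dept2, name→name2]: schema becomes (dept2, pid, name2); tuples unchanged.
Joining Proj and ρ_{dept→dept2, name→name2}(Proj) on pid yields {(cs, ops, Quin, cs, Quin), (cs, ops, Quin, cs, Wes), (cs, ops, Quin, eng, Quin), (cs, ops, Quin, law, Pat), (cs, ops, Quin, ops, Hal), (cs, ops, Quin, x1, Eve), (cs, ops, Wes, cs, Quin), (cs, ops, Wes, cs, Wes), (cs, ops, Wes, eng, Quin), (cs, ops, Wes, law, Pat), (cs, ops, Wes, ops, Hal), (cs, ops, Wes, x1, Eve), (cs, qa, Jo, cs, Jo), (cs, qa, Jo, cs, Rae), (cs, qa, Jo, k2, Cal), (cs, qa, Jo, rd, Ivy), (cs, qa, Rae, cs, Jo), (cs, qa, Rae, cs, Rae), (cs, qa, Rae, k2, Cal), (cs, qa, Rae, rd, Ivy), (eng, ops, Quin, cs, Quin), (eng, ops, Quin, cs, Wes), (eng, ops, Quin, eng, Quin), (eng, ops, Quin, law, Pat), (eng, ops, Quin, ops, Hal), (eng, ops, Quin, x1, Eve), (k2, qa, Cal, cs, Jo), (k2, qa, Cal, cs, Rae), (k2, qa, Cal, k2, Cal), (k2, qa, Cal, rd, Ivy), (law, ops, Pat, cs, Quin), (law, ops, Pat, cs, Wes), (law, ops, Pat, eng, Quin), (law, ops, Pat, law, Pat), (law, ops, Pat, ops, Hal), (law, ops, Pat, x1, Eve), (ops, ops, Hal, cs, Quin), (ops, ops, Hal, cs, Wes), (ops, ops, Hal, eng, Quin), (ops, ops, Hal, law, Pat), (ops, ops, Hal, ops, Hal), (ops, ops, Hal, x1, Eve), (rd, qa, Ivy, cs, Jo), (rd, qa, Ivy, cs, Rae), (rd, qa, Ivy, k2, Cal), (rd, qa, Ivy, rd, Ivy), (x1, ops, Eve, cs, Quin), (x1, ops, Eve, cs, Wes), (x1, ops, Eve, eng, Quin), (x1, ops, Eve, law, Pat), (x1, ops, Eve, ops, Hal), (x1, ops, Eve, x1, Eve)}.
Filtering on dept ≠ dept2 leaves {(cs, ops, Quin, eng, Quin), (cs, ops, Quin, law, Pat), (cs, ops, Quin, ops, Hal), (cs, ops, Quin, x1, Eve), (cs, ops, Wes, eng, Quin), (cs, ops, Wes, law, Pat), (cs, ops, Wes, ops, Hal), (cs, ops, Wes, x1, Eve), (cs, qa, Jo, k2, Cal), (cs, qa, Jo, rd, Ivy), (cs, qa, Rae, k2, Cal), (cs, qa, Rae, rd, Ivy), (eng, ops, Quin, cs, Quin), (eng, ops, Quin, cs, Wes), (eng, ops, Quin, law, Pat), (eng, ops, Quin, ops, Hal), (eng, ops, Quin, x1, Eve), (k2, qa, Cal, cs, Jo), (k2, qa, Cal, cs, Rae), (k2, qa, Cal, rd, Ivy), (law, ops, Pat, cs, Quin), (law, ops, Pat, cs, Wes), (law, ops, Pat, eng, Quin), (law, ops, Pat, ops, Hal), (law, ops, Pat, x1, Eve), (ops, ops, Hal, cs, Quin), (ops, ops, Hal, cs, Wes), (ops, ops, Hal, eng, Quin), (ops, ops, Hal, law, Pat), (ops, ops, Hal, x1, Eve), (rd, qa, Ivy, cs, Jo), (rd, qa, Ivy, cs, Rae), (rd, qa, Ivy, k2, Cal), (x1, ops, Eve, cs, Quin), (x1, ops, Eve, cs, Wes), (x1, ops, Eve, eng, Quin), (x1, ops, Eve, law, Pat), (x1, ops, Eve, ops, Hal)}.
Keep only column(s) dept2, pid (30 duplicate(s) eliminated): {(cs, ops), (cs, qa), (eng, ops), (k2, qa), (law, ops), (ops, ops), (rd, qa), (x1, ops)}

{(cs, ops), (cs, qa), (eng, ops), (k2, qa), (law, ops), (ops, ops), (rd, qa), (x1, ops)}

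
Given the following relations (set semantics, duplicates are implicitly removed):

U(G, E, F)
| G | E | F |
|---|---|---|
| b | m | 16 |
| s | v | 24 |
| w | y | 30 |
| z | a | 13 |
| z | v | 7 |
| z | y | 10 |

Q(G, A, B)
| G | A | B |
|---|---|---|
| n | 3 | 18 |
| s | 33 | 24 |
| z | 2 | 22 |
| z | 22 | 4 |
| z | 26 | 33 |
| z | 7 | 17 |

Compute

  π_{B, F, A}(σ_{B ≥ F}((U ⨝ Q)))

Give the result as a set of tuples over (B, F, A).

{(17, 10, 7), (17, 13, 7), (17, 7, 7), (22, 10, 2), (22, 13, 2), (22, 7, 2), (24, 24, 33), (33, 10, 26), (33, 13, 26), (33, 7, 26)}

Natural join on G: {(s, v, 24, 33, 24), (z, a, 13, 2, 22), (z, a, 13, 22, 4), (z, a, 13, 26, 33), (z, a, 13, 7, 17), (z, v, 7, 2, 22), (z, v, 7, 22, 4), (z, v, 7, 26, 33), (z, v, 7, 7, 17), (z, y, 10, 2, 22), (z, y, 10, 22, 4), (z, y, 10, 26, 33), (z, y, 10, 7, 17)}
Apply σ_{B ≥ F}; surviving tuples: {(s, v, 24, 33, 24), (z, a, 13, 2, 22), (z, a, 13, 26, 33), (z, a, 13, 7, 17), (z, v, 7, 2, 22), (z, v, 7, 26, 33), (z, v, 7, 7, 17), (z, y, 10, 2, 22), (z, y, 10, 26, 33), (z, y, 10, 7, 17)}
π_{B, F, A} gives {(17, 10, 7), (17, 13, 7), (17, 7, 7), (22, 10, 2), (22, 13, 2), (22, 7, 2), (24, 24, 33), (33, 10, 26), (33, 13, 26), (33, 7, 26)}.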